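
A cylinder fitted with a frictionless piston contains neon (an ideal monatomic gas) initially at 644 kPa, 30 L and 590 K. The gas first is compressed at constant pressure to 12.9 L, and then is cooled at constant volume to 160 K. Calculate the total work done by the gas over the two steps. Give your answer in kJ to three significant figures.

W_total ≈ -11.0 kJ

Step 1 (isobaric): W = PΔV = (644 kPa)(12.9 − 30 L) = -11012 J.
Step 2 (isochoric): W = 0 (constant volume).
W_total = -11012 + 0 = -11012 J.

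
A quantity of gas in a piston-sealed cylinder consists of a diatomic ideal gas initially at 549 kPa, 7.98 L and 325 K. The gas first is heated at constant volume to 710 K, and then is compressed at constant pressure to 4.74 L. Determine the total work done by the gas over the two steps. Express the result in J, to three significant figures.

W_total ≈ -3890 J

Step 1 (isochoric): W = 0 (constant volume).
After step 1: P = 1199 kPa (V unchanged).
Step 2 (isobaric): W = PΔV = (1199 kPa)(4.74 − 7.98 L) = -3886 J.
W_total = 0 − 3886 = -3886 J.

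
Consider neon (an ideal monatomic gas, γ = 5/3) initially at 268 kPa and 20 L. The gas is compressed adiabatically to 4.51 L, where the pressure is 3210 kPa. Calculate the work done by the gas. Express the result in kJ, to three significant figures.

W ≈ -13.7 kJ

Adiabatic: W = (P₁V₁ − P₂V₂)/(γ − 1) with γ = 5/3.
P₁V₁ = 5360 J, P₂V₂ = 14477 J.
W = (5360 − 14477) / 0.6667 = -13676 J.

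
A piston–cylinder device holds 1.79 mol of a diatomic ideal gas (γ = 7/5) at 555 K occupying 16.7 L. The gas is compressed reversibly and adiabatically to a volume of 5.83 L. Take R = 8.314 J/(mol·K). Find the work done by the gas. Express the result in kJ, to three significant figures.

W ≈ -10.8 kJ

Adiabatic: TV^(γ−1) = const with γ = 7/5.
T₂ = T₁ (V₁/V₂)^(γ−1) = 555 × (16.7/5.83)^0.4 = 555 × 1.523 = 845.5 K.
W_by = nCᵥ(T₁ − T₂) = (1.79)(20.79)(555 − 845.5) = -10808 J.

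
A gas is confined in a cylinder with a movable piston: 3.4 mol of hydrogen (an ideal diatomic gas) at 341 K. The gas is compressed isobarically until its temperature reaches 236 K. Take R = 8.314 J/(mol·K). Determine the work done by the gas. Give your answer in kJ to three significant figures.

W ≈ -2.97 kJ

Isobaric: W = P ΔV = nR ΔT.
W = (3.4)(8.314)(236 − 341) = -2968 J.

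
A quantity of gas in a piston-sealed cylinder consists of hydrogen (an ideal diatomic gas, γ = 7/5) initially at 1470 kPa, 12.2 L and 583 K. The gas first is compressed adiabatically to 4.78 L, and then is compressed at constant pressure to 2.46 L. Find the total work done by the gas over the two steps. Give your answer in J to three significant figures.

W_total ≈ -33000 J

Step 1 (adiabatic): W = (P₁V₁ − P₂V₂)/(γ−1) = (17934 − 26089)/0.4 = -20386 J.
After step 1: P = 5458 kPa, V = 4.78 L, T = 848.1 K.
Step 2 (isobaric): W = PΔV = (5458 kPa)(2.46 − 4.78 L) = -12662 J.
W_total = -20386 − 12662 = -33049 J.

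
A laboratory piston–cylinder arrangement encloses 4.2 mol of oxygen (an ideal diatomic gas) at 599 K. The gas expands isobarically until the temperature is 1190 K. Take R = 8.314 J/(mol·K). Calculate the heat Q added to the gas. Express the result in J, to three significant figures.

Isobaric: W = nRΔT = (4.2)(8.314)(591) = 20637 J.
ΔU = nCᵥΔT with Cᵥ = 5R/2: ΔU = (4.2)(20.79)(591) = 51593 J.
Q = ΔU + W = 51593 + 20637 = 72230 J.

Q ≈ 72200 J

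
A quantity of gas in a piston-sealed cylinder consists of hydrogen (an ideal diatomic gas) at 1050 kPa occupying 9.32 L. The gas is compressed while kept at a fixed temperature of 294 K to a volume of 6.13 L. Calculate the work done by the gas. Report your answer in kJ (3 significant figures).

Isothermal: W = nRT ln(V₂/V₁) = P₁V₁ ln(V₂/V₁).
P₁V₁ = (1050 kPa)(9.32 L) = 9786 J.
W = 9786 × ln(6.13/9.32) = 9786 × -0.419
W_by_gas = -4100 J.

W ≈ -4.10 kJ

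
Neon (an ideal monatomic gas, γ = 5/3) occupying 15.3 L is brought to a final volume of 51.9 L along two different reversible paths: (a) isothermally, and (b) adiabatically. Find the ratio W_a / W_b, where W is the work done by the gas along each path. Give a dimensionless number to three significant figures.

Path (a) isothermal: W = P₁V₁ ln(V₂/V₁) → W_a/(P₁V₁) = 1.221.
Path (b) adiabatic: W = P₁V₁(1 − (V₁/V₂)^(γ−1))/(γ−1) → W_b/(P₁V₁) = 0.8356.
W_a / W_b = 1.221 / 0.8356 = 1.462.

W_a / W_b ≈ 1.46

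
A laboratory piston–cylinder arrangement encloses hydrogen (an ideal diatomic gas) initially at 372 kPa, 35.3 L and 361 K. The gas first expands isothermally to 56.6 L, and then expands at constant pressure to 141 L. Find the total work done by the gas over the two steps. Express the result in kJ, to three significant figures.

W_total ≈ 25.8 kJ

Step 1 (isothermal): W = P₁V₁ ln(V₂/V₁) = (13132) ln(56.6/35.3) = 6200 J.
After step 1: P = 232 kPa, V = 56.6 L, T = 361 K.
Step 2 (isobaric): W = PΔV = (232 kPa)(141 − 56.6 L) = 19581 J.
W_total = 6200 + 19581 = 25781 J.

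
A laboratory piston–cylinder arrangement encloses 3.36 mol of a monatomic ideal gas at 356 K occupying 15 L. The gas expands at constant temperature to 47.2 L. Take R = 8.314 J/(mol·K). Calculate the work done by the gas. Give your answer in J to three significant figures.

W ≈ 11400 J

Isothermal: W = nRT ln(V₂/V₁).
W = (3.36)(8.314)(356) × ln(47.2/15)
  = 9945 × 1.146
W_by_gas = 11400 J.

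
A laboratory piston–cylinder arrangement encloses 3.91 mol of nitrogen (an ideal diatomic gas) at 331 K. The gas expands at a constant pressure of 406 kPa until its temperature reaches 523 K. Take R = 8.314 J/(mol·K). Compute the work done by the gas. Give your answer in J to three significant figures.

Isobaric: W = P ΔV = nR ΔT.
W = (3.91)(8.314)(523 − 331) = 6241 J.

W ≈ 6240 J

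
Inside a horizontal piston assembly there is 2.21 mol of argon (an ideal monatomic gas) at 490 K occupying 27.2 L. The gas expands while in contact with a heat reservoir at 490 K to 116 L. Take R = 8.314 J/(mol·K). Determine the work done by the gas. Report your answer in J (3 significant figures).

W ≈ 13100 J

Isothermal: W = nRT ln(V₂/V₁).
W = (2.21)(8.314)(490) × ln(116/27.2)
  = 9003 × 1.45
W_by_gas = 13058 J.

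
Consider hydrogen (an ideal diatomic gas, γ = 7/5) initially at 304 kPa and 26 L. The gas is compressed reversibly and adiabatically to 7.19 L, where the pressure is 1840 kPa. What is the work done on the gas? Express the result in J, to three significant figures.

W ≈ 13300 J

Adiabatic: W = (P₁V₁ − P₂V₂)/(γ − 1) with γ = 7/5.
P₁V₁ = 7904 J, P₂V₂ = 13230 J.
W = (7904 − 13230) / 0.4 = -13314 J.
Work on gas = −W_by = 13314 J.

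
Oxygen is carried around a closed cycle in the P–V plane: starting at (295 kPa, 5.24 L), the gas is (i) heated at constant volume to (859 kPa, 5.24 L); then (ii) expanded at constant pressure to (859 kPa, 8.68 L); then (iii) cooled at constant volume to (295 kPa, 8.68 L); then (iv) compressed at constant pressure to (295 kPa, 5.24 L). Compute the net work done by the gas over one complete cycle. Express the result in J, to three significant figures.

Constant-volume legs do no work.
W(ii) = (859)(8.68 − 5.24) = 2955 J; W(iv) = (295)(5.24 − 8.68) = -1015 J.
W_net = 2955 − 1015 = 1940 J (the clockwise enclosed area).

W_net ≈ 1940 J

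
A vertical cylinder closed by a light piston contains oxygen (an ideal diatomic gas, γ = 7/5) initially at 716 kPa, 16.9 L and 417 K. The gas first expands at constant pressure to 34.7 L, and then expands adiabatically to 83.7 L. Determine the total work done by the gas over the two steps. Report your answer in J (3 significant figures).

Step 1 (isobaric): W = PΔV = (716 kPa)(34.7 − 16.9 L) = 12745 J.
After step 1: P = 716 kPa, V = 34.7 L, T = 856.2 K.
Step 2 (adiabatic): W = (P₁V₁ − P₂V₂)/(γ−1) = (24845 − 17470)/0.4 = 18439 J.
W_total = 12745 + 18439 = 31184 J.

W_total ≈ 31200 J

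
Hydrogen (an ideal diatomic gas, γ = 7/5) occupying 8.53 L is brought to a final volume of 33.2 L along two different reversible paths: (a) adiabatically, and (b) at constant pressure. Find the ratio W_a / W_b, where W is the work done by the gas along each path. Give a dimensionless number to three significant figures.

Path (a) adiabatic: W = P₁V₁(1 − (V₁/V₂)^(γ−1))/(γ−1) → W_a/(P₁V₁) = 1.048.
Path (b) isobaric: W = P₁(V₂ − V₁) → W_b/(P₁V₁) = 2.892.
W_a / W_b = 1.048 / 2.892 = 0.3625.

W_a / W_b ≈ 0.362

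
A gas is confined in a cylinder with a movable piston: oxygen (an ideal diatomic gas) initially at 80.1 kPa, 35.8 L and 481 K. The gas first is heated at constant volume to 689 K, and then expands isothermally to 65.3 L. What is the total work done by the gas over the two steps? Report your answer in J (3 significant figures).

W_total ≈ 2470 J

Step 1 (isochoric): W = 0 (constant volume).
After step 1: P = 114.7 kPa (V unchanged).
Step 2 (isothermal): W = P₁V₁ ln(V₂/V₁) = (4108) ln(65.3/35.8) = 2469 J.
W_total = 0 + 2469 = 2469 J.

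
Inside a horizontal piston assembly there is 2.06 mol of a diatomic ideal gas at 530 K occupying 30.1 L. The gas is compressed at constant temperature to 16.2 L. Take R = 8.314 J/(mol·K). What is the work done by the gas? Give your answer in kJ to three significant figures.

W ≈ -5.62 kJ

Isothermal: W = nRT ln(V₂/V₁).
W = (2.06)(8.314)(530) × ln(16.2/30.1)
  = 9077 × -0.6195
W_by_gas = -5623 J.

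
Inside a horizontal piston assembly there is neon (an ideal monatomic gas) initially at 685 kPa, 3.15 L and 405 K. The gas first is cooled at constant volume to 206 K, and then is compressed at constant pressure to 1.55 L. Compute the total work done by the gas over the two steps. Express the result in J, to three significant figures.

W_total ≈ -557 J

Step 1 (isochoric): W = 0 (constant volume).
After step 1: P = 348.4 kPa (V unchanged).
Step 2 (isobaric): W = PΔV = (348.4 kPa)(1.55 − 3.15 L) = -557.5 J.
W_total = 0 − 557.5 = -557.5 J.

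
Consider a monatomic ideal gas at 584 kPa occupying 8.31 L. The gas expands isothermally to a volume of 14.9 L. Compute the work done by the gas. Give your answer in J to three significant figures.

Isothermal: W = nRT ln(V₂/V₁) = P₁V₁ ln(V₂/V₁).
P₁V₁ = (584 kPa)(8.31 L) = 4853 J.
W = 4853 × ln(14.9/8.31) = 4853 × 0.5839
W_by_gas = 2834 J.

W ≈ 2830 J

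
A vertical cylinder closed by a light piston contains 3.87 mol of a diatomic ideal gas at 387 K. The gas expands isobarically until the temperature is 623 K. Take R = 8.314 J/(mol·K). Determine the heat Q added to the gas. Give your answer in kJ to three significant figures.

Q ≈ 26.6 kJ

Isobaric: W = nRΔT = (3.87)(8.314)(236) = 7593 J.
ΔU = nCᵥΔT with Cᵥ = 5R/2: ΔU = (3.87)(20.79)(236) = 18983 J.
Q = ΔU + W = 18983 + 7593 = 26577 J.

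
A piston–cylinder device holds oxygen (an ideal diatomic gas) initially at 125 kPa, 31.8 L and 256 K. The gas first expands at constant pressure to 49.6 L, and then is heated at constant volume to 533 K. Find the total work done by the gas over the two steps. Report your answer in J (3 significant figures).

Step 1 (isobaric): W = PΔV = (125 kPa)(49.6 − 31.8 L) = 2225 J.
Step 2 (isochoric): W = 0 (constant volume).
W_total = 2225 + 0 = 2225 J.

W_total ≈ 2220 J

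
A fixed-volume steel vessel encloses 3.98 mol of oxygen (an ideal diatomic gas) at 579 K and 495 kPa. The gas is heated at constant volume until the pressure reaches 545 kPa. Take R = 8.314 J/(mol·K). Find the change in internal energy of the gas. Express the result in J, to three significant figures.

Constant volume ⇒ W = 0, so Q = ΔU = nCᵥΔT with Cᵥ = 5R/2 = 20.79 J/(mol·K).
At constant V, T₂/T₁ = P₂/P₁ ⇒ ΔT = T₁(P₂/P₁ − 1) = 579·(545/495 − 1) = 58.48 K.
ΔU = (3.98)(20.79)(58.48) = 4838 J.

ΔU ≈ 4840 J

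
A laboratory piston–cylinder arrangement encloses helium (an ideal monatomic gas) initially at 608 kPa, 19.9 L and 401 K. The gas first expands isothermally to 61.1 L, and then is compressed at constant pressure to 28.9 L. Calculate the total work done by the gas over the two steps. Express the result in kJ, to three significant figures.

Step 1 (isothermal): W = P₁V₁ ln(V₂/V₁) = (12099) ln(61.1/19.9) = 13573 J.
After step 1: P = 198 kPa, V = 61.1 L, T = 401 K.
Step 2 (isobaric): W = PΔV = (198 kPa)(28.9 − 61.1 L) = -6376 J.
W_total = 13573 − 6376 = 7196 J.

W_total ≈ 7.20 kJ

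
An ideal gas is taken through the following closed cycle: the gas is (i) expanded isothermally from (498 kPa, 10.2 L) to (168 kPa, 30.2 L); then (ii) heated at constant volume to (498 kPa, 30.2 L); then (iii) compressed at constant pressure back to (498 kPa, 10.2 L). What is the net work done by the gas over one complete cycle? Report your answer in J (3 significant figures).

W_net ≈ -4450 J

Leg (i): W = PᵢVᵢ ln(V_f/Vᵢ) = (5080) ln(30.2/10.2) = 5514 J.
Leg (ii): W = 0.
Leg (iii): W = PΔV = (498)(10.2 − 30.2) = -9960 J.
W_net = 5514 − 9960 = -4446 J.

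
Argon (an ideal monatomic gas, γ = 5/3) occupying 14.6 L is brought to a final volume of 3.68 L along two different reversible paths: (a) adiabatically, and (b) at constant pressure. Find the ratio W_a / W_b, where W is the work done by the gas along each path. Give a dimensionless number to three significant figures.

W_a / W_b ≈ 3.02

Path (a) adiabatic: W = P₁V₁(1 − (V₁/V₂)^(γ−1))/(γ−1) → W_a/(P₁V₁) = -2.259.
Path (b) isobaric: W = P₁(V₂ − V₁) → W_b/(P₁V₁) = -0.7479.
W_a / W_b = -2.259 / -0.7479 = 3.021.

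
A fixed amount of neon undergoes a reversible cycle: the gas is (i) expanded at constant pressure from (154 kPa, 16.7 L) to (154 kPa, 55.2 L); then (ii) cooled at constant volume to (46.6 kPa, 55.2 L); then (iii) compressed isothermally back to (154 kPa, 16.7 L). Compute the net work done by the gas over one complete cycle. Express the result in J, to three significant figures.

Leg (i): W = PΔV = (154)(55.2 − 16.7) = 5929 J.
Leg (ii): W = 0.
Leg (iii): W = PᵢVᵢ ln(V_f/Vᵢ) = (2572) ln(16.7/55.2) = -3075 J.
W_net = 5929 − 3075 = 2854 J.

W_net ≈ 2850 J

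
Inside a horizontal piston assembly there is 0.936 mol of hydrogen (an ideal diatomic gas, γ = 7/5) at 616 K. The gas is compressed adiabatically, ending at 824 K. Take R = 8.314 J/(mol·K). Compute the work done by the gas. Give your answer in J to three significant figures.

W ≈ -4050 J

Adiabatic ⇒ Q = 0, so W_by = −ΔU = nCᵥ(T₁ − T₂).
Cᵥ = 5R/2 = 20.79 J/(mol·K).
W = (0.936)(20.79)(616 − 824) = -4047 J.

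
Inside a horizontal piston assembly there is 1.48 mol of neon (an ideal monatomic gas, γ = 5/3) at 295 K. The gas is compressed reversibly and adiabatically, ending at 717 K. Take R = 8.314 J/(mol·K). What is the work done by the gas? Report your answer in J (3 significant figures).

Adiabatic ⇒ Q = 0, so W_by = −ΔU = nCᵥ(T₁ − T₂).
Cᵥ = 3R/2 = 12.47 J/(mol·K).
W = (1.48)(12.47)(295 − 717) = -7789 J.

W ≈ -7790 J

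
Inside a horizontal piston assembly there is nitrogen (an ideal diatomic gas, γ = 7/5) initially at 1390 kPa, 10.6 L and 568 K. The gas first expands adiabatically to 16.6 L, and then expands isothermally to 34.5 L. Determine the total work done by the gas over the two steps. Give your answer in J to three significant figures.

Step 1 (adiabatic): W = (P₁V₁ − P₂V₂)/(γ−1) = (14734 − 12314)/0.4 = 6050 J.
After step 1: P = 741.8 kPa, V = 16.6 L, T = 474.7 K.
Step 2 (isothermal): W = P₁V₁ ln(V₂/V₁) = (12314) ln(34.5/16.6) = 9008 J.
W_total = 6050 + 9008 = 15058 J.

W_total ≈ 15100 J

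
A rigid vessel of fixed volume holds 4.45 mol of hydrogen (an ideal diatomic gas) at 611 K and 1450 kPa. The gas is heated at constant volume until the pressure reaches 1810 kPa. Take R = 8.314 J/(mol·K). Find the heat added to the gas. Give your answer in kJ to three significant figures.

Q ≈ 14.0 kJ

Constant volume ⇒ W = 0, so Q = ΔU = nCᵥΔT with Cᵥ = 5R/2 = 20.79 J/(mol·K).
At constant V, T₂/T₁ = P₂/P₁ ⇒ ΔT = T₁(P₂/P₁ − 1) = 611·(1810/1450 − 1) = 151.7 K.
ΔU = (4.45)(20.79)(151.7) = 14031 J.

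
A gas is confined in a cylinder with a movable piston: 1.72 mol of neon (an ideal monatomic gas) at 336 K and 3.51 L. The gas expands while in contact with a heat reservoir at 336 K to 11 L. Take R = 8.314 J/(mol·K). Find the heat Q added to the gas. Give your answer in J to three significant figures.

Q ≈ 5490 J

Isothermal ⇒ ΔU = 0, so Q = W = nRT ln(V₂/V₁).
Q = (1.72)(8.314)(336) ln(11/3.51) = 4805 × 1.142 = 5488 J.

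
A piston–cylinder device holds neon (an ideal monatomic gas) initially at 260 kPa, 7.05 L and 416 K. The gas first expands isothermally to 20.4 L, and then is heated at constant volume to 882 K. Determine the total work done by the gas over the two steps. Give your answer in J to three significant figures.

Step 1 (isothermal): W = P₁V₁ ln(V₂/V₁) = (1833) ln(20.4/7.05) = 1948 J.
Step 2 (isochoric): W = 0 (constant volume).
W_total = 1948 + 0 = 1948 J.

W_total ≈ 1950 J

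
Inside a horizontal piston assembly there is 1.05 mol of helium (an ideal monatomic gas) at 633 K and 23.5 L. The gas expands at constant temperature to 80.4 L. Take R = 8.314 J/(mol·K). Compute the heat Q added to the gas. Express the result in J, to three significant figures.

Isothermal ⇒ ΔU = 0, so Q = W = nRT ln(V₂/V₁).
Q = (1.05)(8.314)(633) ln(80.4/23.5) = 5526 × 1.23 = 6797 J.

Q ≈ 6800 J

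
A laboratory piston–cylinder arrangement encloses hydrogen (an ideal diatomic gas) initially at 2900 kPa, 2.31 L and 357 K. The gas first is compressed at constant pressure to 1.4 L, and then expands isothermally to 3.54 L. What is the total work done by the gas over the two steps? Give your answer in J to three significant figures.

W_total ≈ 1130 J

Step 1 (isobaric): W = PΔV = (2900 kPa)(1.4 − 2.31 L) = -2639 J.
After step 1: P = 2900 kPa, V = 1.4 L, T = 216.4 K.
Step 2 (isothermal): W = P₁V₁ ln(V₂/V₁) = (4060) ln(3.54/1.4) = 3766 J.
W_total = -2639 + 3766 = 1127 J.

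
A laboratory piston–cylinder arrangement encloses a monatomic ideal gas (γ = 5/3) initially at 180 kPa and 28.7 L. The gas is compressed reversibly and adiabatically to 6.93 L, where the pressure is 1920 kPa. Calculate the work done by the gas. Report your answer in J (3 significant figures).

W ≈ -12200 J

Adiabatic: W = (P₁V₁ − P₂V₂)/(γ − 1) with γ = 5/3.
P₁V₁ = 5166 J, P₂V₂ = 13306 J.
W = (5166 − 13306) / 0.6667 = -12209 J.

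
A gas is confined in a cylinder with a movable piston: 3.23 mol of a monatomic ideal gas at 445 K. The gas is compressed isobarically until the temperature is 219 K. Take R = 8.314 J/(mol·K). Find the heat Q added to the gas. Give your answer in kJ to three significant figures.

Isobaric: W = nRΔT = (3.23)(8.314)(-226) = -6069 J.
ΔU = nCᵥΔT with Cᵥ = 3R/2: ΔU = (3.23)(12.47)(-226) = -9104 J.
Q = ΔU + W = -9104 − 6069 = -15173 J.

Q ≈ -15.2 kJ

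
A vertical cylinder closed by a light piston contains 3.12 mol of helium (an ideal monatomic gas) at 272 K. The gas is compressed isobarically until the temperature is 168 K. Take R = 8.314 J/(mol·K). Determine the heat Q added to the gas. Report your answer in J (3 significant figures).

Isobaric: W = nRΔT = (3.12)(8.314)(-104) = -2698 J.
ΔU = nCᵥΔT with Cᵥ = 3R/2: ΔU = (3.12)(12.47)(-104) = -4047 J.
Q = ΔU + W = -4047 − 2698 = -6744 J.

Q ≈ -6740 J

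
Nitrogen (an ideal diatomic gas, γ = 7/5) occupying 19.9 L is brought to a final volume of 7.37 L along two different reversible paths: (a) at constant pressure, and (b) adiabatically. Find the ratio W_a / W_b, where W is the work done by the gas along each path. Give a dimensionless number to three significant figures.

W_a / W_b ≈ 0.516

Path (a) isobaric: W = P₁(V₂ − V₁) → W_a/(P₁V₁) = -0.6296.
Path (b) adiabatic: W = P₁V₁(1 − (V₁/V₂)^(γ−1))/(γ−1) → W_b/(P₁V₁) = -1.22.
W_a / W_b = -0.6296 / -1.22 = 0.5163.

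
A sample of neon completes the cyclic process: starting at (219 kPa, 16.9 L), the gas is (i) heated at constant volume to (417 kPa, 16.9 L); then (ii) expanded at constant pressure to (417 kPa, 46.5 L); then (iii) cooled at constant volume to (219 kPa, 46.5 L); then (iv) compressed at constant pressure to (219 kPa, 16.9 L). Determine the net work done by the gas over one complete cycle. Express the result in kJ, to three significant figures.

Constant-volume legs do no work.
W(ii) = (417)(46.5 − 16.9) = 12343 J; W(iv) = (219)(16.9 − 46.5) = -6482 J.
W_net = 12343 − 6482 = 5861 J (the clockwise enclosed area).

W_net ≈ 5.86 kJ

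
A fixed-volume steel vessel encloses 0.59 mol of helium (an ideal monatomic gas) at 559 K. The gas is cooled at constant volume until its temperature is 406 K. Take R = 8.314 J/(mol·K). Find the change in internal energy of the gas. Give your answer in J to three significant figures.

Constant volume ⇒ W = 0, so Q = ΔU = nCᵥΔT with Cᵥ = 3R/2 = 12.47 J/(mol·K).
ΔU = (0.59)(12.47)(406 − 559) = -1126 J.

ΔU ≈ -1130 J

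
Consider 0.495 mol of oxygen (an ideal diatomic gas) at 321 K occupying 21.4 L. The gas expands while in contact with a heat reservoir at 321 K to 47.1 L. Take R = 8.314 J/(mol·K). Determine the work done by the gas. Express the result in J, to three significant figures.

W ≈ 1040 J

Isothermal: W = nRT ln(V₂/V₁).
W = (0.495)(8.314)(321) × ln(47.1/21.4)
  = 1321 × 0.7889
W_by_gas = 1042 J.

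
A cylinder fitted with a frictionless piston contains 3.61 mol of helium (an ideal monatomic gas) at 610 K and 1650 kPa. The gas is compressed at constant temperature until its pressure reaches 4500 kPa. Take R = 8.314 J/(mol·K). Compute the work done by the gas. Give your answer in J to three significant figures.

W ≈ -18400 J

Isothermal process: W = nRT ln(V₂/V₁) = nRT ln(P₁/P₂).
W = (3.61)(8.314)(610) × ln(1650/4500)
  = 18308 × ln(0.3667) = 18308 × -1.003
W_by_gas = -18369 J.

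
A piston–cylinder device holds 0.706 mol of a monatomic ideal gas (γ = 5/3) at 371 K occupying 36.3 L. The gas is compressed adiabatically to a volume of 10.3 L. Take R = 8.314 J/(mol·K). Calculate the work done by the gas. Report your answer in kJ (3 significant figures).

Adiabatic: TV^(γ−1) = const with γ = 5/3.
T₂ = T₁ (V₁/V₂)^(γ−1) = 371 × (36.3/10.3)^0.667 = 371 × 2.316 = 859.2 K.
W_by = nCᵥ(T₁ − T₂) = (0.706)(12.47)(371 − 859.2) = -4298 J.

W ≈ -4.30 kJ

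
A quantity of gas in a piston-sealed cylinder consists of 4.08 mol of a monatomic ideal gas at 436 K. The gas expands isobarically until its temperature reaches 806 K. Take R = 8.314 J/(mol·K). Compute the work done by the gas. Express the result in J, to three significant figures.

W ≈ 12600 J

Isobaric: W = P ΔV = nR ΔT.
W = (4.08)(8.314)(806 − 436) = 12551 J.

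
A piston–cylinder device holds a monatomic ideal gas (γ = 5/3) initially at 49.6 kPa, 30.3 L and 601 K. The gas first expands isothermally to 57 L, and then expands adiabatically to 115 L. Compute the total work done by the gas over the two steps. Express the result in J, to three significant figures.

W_total ≈ 1790 J

Step 1 (isothermal): W = P₁V₁ ln(V₂/V₁) = (1503) ln(57/30.3) = 949.7 J.
After step 1: P = 26.37 kPa, V = 57 L, T = 601 K.
Step 2 (adiabatic): W = (P₁V₁ − P₂V₂)/(γ−1) = (1503 − 941.3)/0.667 = 842.4 J.
W_total = 949.7 + 842.4 = 1792 J.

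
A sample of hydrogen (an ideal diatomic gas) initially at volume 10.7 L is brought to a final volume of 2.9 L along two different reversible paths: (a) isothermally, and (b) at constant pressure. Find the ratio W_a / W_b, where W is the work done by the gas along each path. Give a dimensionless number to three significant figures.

W_a / W_b ≈ 1.79

Path (a) isothermal: W = P₁V₁ ln(V₂/V₁) → W_a/(P₁V₁) = -1.306.
Path (b) isobaric: W = P₁(V₂ − V₁) → W_b/(P₁V₁) = -0.729.
W_a / W_b = -1.306 / -0.729 = 1.791.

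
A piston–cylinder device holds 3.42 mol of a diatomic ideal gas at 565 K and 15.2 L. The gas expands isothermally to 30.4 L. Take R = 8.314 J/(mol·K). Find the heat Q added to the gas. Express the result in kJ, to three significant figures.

Q ≈ 11.1 kJ

Isothermal ⇒ ΔU = 0, so Q = W = nRT ln(V₂/V₁).
Q = (3.42)(8.314)(565) ln(30.4/15.2) = 16065 × 0.6931 = 11136 J.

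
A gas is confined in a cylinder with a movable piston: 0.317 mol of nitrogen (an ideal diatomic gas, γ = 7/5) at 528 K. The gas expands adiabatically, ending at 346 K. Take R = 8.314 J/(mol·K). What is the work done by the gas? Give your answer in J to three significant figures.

Adiabatic ⇒ Q = 0, so W_by = −ΔU = nCᵥ(T₁ − T₂).
Cᵥ = 5R/2 = 20.79 J/(mol·K).
W = (0.317)(20.79)(528 − 346) = 1199 J.

W ≈ 1200 J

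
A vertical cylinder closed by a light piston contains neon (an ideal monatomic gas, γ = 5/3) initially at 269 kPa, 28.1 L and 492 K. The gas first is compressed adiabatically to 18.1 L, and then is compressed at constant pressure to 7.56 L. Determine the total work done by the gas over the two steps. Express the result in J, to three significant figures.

W_total ≈ -9770 J

Step 1 (adiabatic): W = (P₁V₁ − P₂V₂)/(γ−1) = (7559 − 10135)/0.667 = -3864 J.
After step 1: P = 559.9 kPa, V = 18.1 L, T = 659.7 K.
Step 2 (isobaric): W = PΔV = (559.9 kPa)(7.56 − 18.1 L) = -5902 J.
W_total = -3864 − 5902 = -9765 J.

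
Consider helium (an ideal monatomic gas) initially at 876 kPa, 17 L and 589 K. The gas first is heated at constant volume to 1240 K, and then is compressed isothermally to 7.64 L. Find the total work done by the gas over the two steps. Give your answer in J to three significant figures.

Step 1 (isochoric): W = 0 (constant volume).
After step 1: P = 1844 kPa (V unchanged).
Step 2 (isothermal): W = P₁V₁ ln(V₂/V₁) = (31352) ln(7.64/17) = -25075 J.
W_total = 0 − 25075 = -25075 J.

W_total ≈ -25100 J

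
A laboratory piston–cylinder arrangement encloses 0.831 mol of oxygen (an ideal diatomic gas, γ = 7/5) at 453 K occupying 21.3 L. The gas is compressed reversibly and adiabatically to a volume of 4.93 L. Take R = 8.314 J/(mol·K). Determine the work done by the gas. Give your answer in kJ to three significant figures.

Adiabatic: TV^(γ−1) = const with γ = 7/5.
T₂ = T₁ (V₁/V₂)^(γ−1) = 453 × (21.3/4.93)^0.4 = 453 × 1.796 = 813.4 K.
W_by = nCᵥ(T₁ − T₂) = (0.831)(20.79)(453 − 813.4) = -6225 J.

W ≈ -6.23 kJ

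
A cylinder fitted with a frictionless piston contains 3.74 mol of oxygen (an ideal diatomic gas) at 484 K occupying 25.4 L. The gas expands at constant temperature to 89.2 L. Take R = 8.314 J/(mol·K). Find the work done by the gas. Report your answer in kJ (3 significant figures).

Isothermal: W = nRT ln(V₂/V₁).
W = (3.74)(8.314)(484) × ln(89.2/25.4)
  = 15050 × 1.256
W_by_gas = 18904 J.

W ≈ 18.9 kJ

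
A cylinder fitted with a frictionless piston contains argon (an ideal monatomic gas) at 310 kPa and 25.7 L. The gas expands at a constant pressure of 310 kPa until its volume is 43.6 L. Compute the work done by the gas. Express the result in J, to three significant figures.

W ≈ 5550 J

Isobaric: W = P ΔV.
W = (310 kPa)(43.6 − 25.7 L) = (310)(17.9) = 5549 J.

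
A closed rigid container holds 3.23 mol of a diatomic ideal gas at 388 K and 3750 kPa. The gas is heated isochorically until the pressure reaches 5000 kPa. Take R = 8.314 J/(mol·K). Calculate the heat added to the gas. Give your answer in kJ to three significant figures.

Constant volume ⇒ W = 0, so Q = ΔU = nCᵥΔT with Cᵥ = 5R/2 = 20.79 J/(mol·K).
At constant V, T₂/T₁ = P₂/P₁ ⇒ ΔT = T₁(P₂/P₁ − 1) = 388·(5000/3750 − 1) = 129.3 K.
ΔU = (3.23)(20.79)(129.3) = 8683 J.

Q ≈ 8.68 kJ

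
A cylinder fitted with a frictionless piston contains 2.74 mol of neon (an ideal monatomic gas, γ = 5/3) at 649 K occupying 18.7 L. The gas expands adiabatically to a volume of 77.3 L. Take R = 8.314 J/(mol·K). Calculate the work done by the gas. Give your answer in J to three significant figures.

Adiabatic: TV^(γ−1) = const with γ = 5/3.
T₂ = T₁ (V₁/V₂)^(γ−1) = 649 × (18.7/77.3)^0.667 = 649 × 0.3882 = 252 K.
W_by = nCᵥ(T₁ − T₂) = (2.74)(12.47)(649 − 252) = 13567 J.

W ≈ 13600 J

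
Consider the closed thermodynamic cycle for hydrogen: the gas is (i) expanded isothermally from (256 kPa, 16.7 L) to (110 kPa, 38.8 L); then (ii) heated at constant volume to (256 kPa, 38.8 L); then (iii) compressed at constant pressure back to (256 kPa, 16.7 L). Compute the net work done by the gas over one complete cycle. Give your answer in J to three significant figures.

Leg (i): W = PᵢVᵢ ln(V_f/Vᵢ) = (4275) ln(38.8/16.7) = 3604 J.
Leg (ii): W = 0.
Leg (iii): W = PΔV = (256)(16.7 − 38.8) = -5658 J.
W_net = 3604 − 5658 = -2054 J.

W_net ≈ -2050 J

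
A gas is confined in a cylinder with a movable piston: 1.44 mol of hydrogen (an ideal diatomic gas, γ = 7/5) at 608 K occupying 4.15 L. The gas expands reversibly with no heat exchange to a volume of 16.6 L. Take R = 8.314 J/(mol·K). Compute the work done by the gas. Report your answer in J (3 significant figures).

W ≈ 7750 J

Adiabatic: TV^(γ−1) = const with γ = 7/5.
T₂ = T₁ (V₁/V₂)^(γ−1) = 608 × (4.15/16.6)^0.4 = 608 × 0.5743 = 349.2 K.
W_by = nCᵥ(T₁ − T₂) = (1.44)(20.79)(608 − 349.2) = 7746 J.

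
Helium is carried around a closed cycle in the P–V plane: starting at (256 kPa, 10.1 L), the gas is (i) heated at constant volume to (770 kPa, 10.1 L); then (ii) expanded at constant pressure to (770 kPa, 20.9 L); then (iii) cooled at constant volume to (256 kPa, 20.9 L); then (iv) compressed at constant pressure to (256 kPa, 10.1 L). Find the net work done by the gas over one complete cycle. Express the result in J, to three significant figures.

W_net ≈ 5550 J

Constant-volume legs do no work.
W(ii) = (770)(20.9 − 10.1) = 8316 J; W(iv) = (256)(10.1 − 20.9) = -2765 J.
W_net = 8316 − 2765 = 5551 J (the clockwise enclosed area).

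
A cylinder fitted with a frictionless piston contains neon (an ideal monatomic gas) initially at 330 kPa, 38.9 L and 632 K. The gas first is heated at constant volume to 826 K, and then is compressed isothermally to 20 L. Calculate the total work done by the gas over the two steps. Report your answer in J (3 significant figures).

Step 1 (isochoric): W = 0 (constant volume).
After step 1: P = 431.3 kPa (V unchanged).
Step 2 (isothermal): W = P₁V₁ ln(V₂/V₁) = (16777) ln(20/38.9) = -11161 J.
W_total = 0 − 11161 = -11161 J.

W_total ≈ -11200 J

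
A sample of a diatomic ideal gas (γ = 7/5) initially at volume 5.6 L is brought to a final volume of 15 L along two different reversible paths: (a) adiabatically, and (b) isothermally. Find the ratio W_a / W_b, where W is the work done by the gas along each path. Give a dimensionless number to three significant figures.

Path (a) adiabatic: W = P₁V₁(1 − (V₁/V₂)^(γ−1))/(γ−1) → W_a/(P₁V₁) = 0.8143.
Path (b) isothermal: W = P₁V₁ ln(V₂/V₁) → W_b/(P₁V₁) = 0.9853.
W_a / W_b = 0.8143 / 0.9853 = 0.8265.

W_a / W_b ≈ 0.826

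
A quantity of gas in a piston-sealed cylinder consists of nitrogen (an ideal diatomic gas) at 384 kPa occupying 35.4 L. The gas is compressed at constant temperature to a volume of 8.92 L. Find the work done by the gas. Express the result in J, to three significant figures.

W ≈ -18700 J

Isothermal: W = nRT ln(V₂/V₁) = P₁V₁ ln(V₂/V₁).
P₁V₁ = (384 kPa)(35.4 L) = 13594 J.
W = 13594 × ln(8.92/35.4) = 13594 × -1.378
W_by_gas = -18738 J.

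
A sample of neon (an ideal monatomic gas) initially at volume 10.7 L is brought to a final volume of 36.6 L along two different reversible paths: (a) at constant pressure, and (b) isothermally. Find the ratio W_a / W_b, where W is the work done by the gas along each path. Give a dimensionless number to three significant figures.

W_a / W_b ≈ 1.97

Path (a) isobaric: W = P₁(V₂ − V₁) → W_a/(P₁V₁) = 2.421.
Path (b) isothermal: W = P₁V₁ ln(V₂/V₁) → W_b/(P₁V₁) = 1.23.
W_a / W_b = 2.421 / 1.23 = 1.968.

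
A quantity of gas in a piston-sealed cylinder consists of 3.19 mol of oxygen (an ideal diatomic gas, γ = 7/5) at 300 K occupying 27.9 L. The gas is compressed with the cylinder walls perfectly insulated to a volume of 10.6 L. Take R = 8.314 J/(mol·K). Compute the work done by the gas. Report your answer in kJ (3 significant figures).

Adiabatic: TV^(γ−1) = const with γ = 7/5.
T₂ = T₁ (V₁/V₂)^(γ−1) = 300 × (27.9/10.6)^0.4 = 300 × 1.473 = 441.8 K.
W_by = nCᵥ(T₁ − T₂) = (3.19)(20.79)(300 − 441.8) = -9403 J.

W ≈ -9.40 kJ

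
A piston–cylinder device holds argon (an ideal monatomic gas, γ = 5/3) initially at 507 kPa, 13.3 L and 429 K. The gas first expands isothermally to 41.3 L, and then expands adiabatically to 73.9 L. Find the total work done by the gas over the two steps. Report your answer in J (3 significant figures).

W_total ≈ 10900 J

Step 1 (isothermal): W = P₁V₁ ln(V₂/V₁) = (6743) ln(41.3/13.3) = 7641 J.
After step 1: P = 163.3 kPa, V = 41.3 L, T = 429 K.
Step 2 (adiabatic): W = (P₁V₁ − P₂V₂)/(γ−1) = (6743 − 4575)/0.667 = 3252 J.
W_total = 7641 + 3252 = 10893 J.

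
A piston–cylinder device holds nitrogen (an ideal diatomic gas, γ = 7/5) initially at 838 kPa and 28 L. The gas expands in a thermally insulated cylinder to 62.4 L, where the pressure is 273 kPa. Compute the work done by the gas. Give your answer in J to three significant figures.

Adiabatic: W = (P₁V₁ − P₂V₂)/(γ − 1) with γ = 7/5.
P₁V₁ = 23464 J, P₂V₂ = 17035 J.
W = (23464 − 17035) / 0.4 = 16072 J.

W ≈ 16100 J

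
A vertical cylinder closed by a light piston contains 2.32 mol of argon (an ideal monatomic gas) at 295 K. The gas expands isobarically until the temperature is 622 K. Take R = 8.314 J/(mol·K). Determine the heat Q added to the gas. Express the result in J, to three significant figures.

Q ≈ 15800 J

Isobaric: W = nRΔT = (2.32)(8.314)(327) = 6307 J.
ΔU = nCᵥΔT with Cᵥ = 3R/2: ΔU = (2.32)(12.47)(327) = 9461 J.
Q = ΔU + W = 9461 + 6307 = 15768 J.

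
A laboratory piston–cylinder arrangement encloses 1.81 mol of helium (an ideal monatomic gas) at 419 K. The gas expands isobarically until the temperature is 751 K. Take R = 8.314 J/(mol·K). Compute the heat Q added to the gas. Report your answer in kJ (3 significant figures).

Isobaric: W = nRΔT = (1.81)(8.314)(332) = 4996 J.
ΔU = nCᵥΔT with Cᵥ = 3R/2: ΔU = (1.81)(12.47)(332) = 7494 J.
Q = ΔU + W = 7494 + 4996 = 12490 J.

Q ≈ 12.5 kJ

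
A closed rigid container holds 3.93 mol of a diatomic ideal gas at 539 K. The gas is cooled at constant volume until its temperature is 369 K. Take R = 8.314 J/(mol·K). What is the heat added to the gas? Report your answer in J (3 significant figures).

Constant volume ⇒ W = 0, so Q = ΔU = nCᵥΔT with Cᵥ = 5R/2 = 20.79 J/(mol·K).
ΔU = (3.93)(20.79)(369 − 539) = -13886 J.

Q ≈ -13900 J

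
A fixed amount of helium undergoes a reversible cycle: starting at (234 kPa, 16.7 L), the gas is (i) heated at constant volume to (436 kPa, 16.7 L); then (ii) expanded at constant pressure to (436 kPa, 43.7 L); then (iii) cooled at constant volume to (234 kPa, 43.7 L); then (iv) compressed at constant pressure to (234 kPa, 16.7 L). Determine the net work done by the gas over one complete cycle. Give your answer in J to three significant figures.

W_net ≈ 5450 J

Constant-volume legs do no work.
W(ii) = (436)(43.7 − 16.7) = 11772 J; W(iv) = (234)(16.7 − 43.7) = -6318 J.
W_net = 11772 − 6318 = 5454 J (the clockwise enclosed area).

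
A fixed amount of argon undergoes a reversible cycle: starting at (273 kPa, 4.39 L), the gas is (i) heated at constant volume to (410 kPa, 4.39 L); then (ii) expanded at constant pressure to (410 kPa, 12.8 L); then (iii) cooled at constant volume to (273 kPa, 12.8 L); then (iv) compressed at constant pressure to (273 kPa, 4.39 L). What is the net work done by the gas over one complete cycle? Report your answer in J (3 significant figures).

Constant-volume legs do no work.
W(ii) = (410)(12.8 − 4.39) = 3448 J; W(iv) = (273)(4.39 − 12.8) = -2296 J.
W_net = 3448 − 2296 = 1152 J (the clockwise enclosed area).

W_net ≈ 1150 J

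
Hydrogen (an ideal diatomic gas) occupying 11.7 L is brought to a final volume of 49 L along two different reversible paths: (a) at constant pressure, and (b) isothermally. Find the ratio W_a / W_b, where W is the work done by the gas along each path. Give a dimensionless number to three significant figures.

W_a / W_b ≈ 2.23

Path (a) isobaric: W = P₁(V₂ − V₁) → W_a/(P₁V₁) = 3.188.
Path (b) isothermal: W = P₁V₁ ln(V₂/V₁) → W_b/(P₁V₁) = 1.432.
W_a / W_b = 3.188 / 1.432 = 2.226.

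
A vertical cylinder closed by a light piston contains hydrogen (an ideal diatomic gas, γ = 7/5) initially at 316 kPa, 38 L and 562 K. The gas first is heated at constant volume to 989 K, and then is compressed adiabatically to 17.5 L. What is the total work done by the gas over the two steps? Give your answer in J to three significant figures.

W_total ≈ -19200 J

Step 1 (isochoric): W = 0 (constant volume).
After step 1: P = 556.1 kPa (V unchanged).
Step 2 (adiabatic): W = (P₁V₁ − P₂V₂)/(γ−1) = (21132 − 28816)/0.4 = -19210 J.
W_total = 0 − 19210 = -19210 J.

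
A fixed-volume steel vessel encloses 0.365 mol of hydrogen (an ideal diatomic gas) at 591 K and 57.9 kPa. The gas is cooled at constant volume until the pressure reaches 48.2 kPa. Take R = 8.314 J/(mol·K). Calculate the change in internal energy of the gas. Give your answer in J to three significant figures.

Constant volume ⇒ W = 0, so Q = ΔU = nCᵥΔT with Cᵥ = 5R/2 = 20.79 J/(mol·K).
At constant V, T₂/T₁ = P₂/P₁ ⇒ ΔT = T₁(P₂/P₁ − 1) = 591·(48.2/57.9 − 1) = -99.01 K.
ΔU = (0.365)(20.79)(-99.01) = -751.1 J.

ΔU ≈ -751 J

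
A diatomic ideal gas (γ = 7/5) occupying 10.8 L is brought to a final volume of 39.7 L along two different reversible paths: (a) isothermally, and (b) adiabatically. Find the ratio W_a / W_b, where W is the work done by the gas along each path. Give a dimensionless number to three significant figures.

Path (a) isothermal: W = P₁V₁ ln(V₂/V₁) → W_a/(P₁V₁) = 1.302.
Path (b) adiabatic: W = P₁V₁(1 − (V₁/V₂)^(γ−1))/(γ−1) → W_b/(P₁V₁) = 1.015.
W_a / W_b = 1.302 / 1.015 = 1.283.

W_a / W_b ≈ 1.28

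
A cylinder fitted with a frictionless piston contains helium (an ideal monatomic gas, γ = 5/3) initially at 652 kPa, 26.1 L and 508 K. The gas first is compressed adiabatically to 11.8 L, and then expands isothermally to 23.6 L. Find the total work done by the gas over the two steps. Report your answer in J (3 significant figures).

Step 1 (adiabatic): W = (P₁V₁ − P₂V₂)/(γ−1) = (17017 − 28889)/0.667 = -17807 J.
After step 1: P = 2448 kPa, V = 11.8 L, T = 862.4 K.
Step 2 (isothermal): W = P₁V₁ ln(V₂/V₁) = (28889) ln(23.6/11.8) = 20024 J.
W_total = -17807 + 20024 = 2217 J.

W_total ≈ 2220 J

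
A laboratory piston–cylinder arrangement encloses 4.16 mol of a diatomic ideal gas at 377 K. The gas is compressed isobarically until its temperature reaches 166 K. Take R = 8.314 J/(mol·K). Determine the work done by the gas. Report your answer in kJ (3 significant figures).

W ≈ -7.30 kJ

Isobaric: W = P ΔV = nR ΔT.
W = (4.16)(8.314)(166 − 377) = -7298 J.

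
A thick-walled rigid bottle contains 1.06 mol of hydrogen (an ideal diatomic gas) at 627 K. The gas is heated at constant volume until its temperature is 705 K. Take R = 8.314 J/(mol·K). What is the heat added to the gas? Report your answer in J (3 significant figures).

Q ≈ 1720 J

Constant volume ⇒ W = 0, so Q = ΔU = nCᵥΔT with Cᵥ = 5R/2 = 20.79 J/(mol·K).
ΔU = (1.06)(20.79)(705 − 627) = 1719 J.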